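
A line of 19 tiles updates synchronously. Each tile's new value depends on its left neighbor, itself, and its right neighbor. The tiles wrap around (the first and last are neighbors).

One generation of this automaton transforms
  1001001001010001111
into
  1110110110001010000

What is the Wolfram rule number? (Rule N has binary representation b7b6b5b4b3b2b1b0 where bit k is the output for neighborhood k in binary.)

82

position 16: 111 → 0  (bit 7 = 0)
position 0: 110 → 1  (bit 6 = 1)
position 10: 101 → 0  (bit 5 = 0)
position 1: 100 → 1  (bit 4 = 1)
position 15: 011 → 0  (bit 3 = 0)
position 3: 010 → 0  (bit 2 = 0)
position 2: 001 → 1  (bit 1 = 1)
position 13: 000 → 0  (bit 0 = 0)
bits b7..b0 = 01010010 = 82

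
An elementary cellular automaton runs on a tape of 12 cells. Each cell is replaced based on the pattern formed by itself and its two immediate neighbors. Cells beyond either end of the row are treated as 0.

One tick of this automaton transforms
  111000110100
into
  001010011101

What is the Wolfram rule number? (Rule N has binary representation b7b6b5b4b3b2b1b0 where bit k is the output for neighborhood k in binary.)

position 1: 111 → 0  (bit 7 = 0)
position 2: 110 → 1  (bit 6 = 1)
position 8: 101 → 1  (bit 5 = 1)
position 3: 100 → 0  (bit 4 = 0)
position 0: 011 → 0  (bit 3 = 0)
position 9: 010 → 1  (bit 2 = 1)
position 5: 001 → 0  (bit 1 = 0)
position 4: 000 → 1  (bit 0 = 1)
bits b7..b0 = 01100101 = 101

101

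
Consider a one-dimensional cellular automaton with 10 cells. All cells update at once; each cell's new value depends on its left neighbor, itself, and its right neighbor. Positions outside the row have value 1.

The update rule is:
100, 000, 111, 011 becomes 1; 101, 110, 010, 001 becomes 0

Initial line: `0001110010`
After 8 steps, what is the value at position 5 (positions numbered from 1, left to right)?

1

1101101000
1001000110
0100110100
0010100010
1000011000
0111010110
0110000100
0101110010
position 5 holds 1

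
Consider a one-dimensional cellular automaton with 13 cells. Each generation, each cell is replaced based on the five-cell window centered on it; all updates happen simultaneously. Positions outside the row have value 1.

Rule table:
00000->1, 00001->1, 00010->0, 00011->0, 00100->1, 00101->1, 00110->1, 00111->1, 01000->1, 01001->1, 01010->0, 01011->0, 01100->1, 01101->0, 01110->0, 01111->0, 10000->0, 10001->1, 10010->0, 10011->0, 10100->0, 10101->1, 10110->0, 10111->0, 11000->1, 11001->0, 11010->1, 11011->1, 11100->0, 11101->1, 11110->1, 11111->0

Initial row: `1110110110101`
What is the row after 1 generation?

0111001001100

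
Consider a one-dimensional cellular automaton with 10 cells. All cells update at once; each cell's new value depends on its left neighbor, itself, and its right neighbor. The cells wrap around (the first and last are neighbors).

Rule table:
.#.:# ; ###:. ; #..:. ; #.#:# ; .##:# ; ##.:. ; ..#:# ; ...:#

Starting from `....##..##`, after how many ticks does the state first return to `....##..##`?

.####..##.
##....##..
#..####..#
..##....##
.##..####.
##..##....
#..##..###
..##..##..
###..##..#
....##..##

10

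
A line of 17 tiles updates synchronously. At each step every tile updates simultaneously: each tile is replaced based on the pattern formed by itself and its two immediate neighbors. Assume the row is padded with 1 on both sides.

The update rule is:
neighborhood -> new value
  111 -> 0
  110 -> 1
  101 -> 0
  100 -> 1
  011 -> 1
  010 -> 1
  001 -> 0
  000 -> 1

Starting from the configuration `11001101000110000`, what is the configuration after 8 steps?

01101101010101010

step 1: 01101101110111110
step 2: 01101101010100010
step 3: 01101101010111010
step 4: 01101101010101010
step 5: 01101101010101010  (fixed point — unchanged through step 8)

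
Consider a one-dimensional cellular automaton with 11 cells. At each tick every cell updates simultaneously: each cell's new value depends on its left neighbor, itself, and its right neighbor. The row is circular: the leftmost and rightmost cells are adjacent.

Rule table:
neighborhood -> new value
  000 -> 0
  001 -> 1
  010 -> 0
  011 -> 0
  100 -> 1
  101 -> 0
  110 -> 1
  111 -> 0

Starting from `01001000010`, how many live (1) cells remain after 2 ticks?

4

tick 1: 10110100101
tick 2: 10010011000
count of 1: 4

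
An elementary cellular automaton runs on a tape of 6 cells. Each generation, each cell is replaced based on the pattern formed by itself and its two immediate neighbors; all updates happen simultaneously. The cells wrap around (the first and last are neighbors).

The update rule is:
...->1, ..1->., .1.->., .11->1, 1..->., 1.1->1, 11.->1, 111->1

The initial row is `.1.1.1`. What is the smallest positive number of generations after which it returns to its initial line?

2

1.1.1.
.1.1.1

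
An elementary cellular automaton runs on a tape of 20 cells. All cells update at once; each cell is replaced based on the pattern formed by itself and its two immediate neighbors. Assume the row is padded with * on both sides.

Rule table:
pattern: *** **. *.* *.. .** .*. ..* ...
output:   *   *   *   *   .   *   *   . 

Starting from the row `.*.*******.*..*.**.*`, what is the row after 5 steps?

***.************.**.
****.************.**
*****.************.*
******.************.
*******.************

*******.************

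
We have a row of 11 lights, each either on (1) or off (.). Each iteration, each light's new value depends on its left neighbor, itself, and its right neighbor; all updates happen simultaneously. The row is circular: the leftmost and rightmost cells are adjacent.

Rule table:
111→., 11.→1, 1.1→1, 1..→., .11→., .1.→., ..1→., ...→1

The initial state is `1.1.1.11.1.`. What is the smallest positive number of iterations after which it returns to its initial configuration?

11

.1.1.1.11.1
1.1.1.1.11.
.1.1.1.1.11
1.1.1.1.1.1
11.1.1.1.1.
.11.1.1.1.1
1.11.1.1.1.
.1.11.1.1.1
1.1.11.1.1.
.1.1.11.1.1
1.1.1.11.1.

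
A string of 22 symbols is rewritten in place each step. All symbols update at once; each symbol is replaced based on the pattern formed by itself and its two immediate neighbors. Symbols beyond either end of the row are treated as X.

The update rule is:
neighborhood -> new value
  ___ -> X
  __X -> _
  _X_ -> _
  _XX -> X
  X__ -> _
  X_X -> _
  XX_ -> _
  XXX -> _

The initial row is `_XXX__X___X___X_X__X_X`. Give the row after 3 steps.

step 1: _X______X___X________X
step 2: ___XXXX___X___XXXXXX_X
step 3: _X_X____X___X_X______X

_X_X____X___X_X______X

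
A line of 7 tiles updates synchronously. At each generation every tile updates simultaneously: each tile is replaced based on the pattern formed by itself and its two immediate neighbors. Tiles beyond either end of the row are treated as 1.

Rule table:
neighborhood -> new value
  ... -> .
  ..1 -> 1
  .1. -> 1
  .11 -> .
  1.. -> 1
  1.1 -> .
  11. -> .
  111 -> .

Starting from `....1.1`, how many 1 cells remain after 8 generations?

6

1..11..
.11..11
...11..
1.1..11
..111..
11...11
..1.1..
111.111
count of 1: 6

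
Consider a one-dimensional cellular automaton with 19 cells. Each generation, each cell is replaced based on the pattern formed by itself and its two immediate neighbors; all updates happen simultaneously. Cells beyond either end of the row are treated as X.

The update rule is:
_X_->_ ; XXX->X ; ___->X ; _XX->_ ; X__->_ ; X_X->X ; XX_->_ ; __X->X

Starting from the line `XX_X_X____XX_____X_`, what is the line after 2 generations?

_X_X__X_X__XX_XX_X_

X_X_X__XXX___XXXX_X
_X_X__X_X__XX_XX_X_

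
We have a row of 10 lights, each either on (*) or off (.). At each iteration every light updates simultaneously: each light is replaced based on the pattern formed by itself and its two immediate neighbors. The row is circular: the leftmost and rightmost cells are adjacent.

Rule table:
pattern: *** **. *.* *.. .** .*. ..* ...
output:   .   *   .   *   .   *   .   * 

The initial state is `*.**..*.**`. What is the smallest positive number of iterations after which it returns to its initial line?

10

*..**.*...
**..*.***.
.**.*...*.
..*.***.**
*.*...*..*
*.***.**..
*...*..**.
***.**..*.
..*..**.*.
*.**..*.**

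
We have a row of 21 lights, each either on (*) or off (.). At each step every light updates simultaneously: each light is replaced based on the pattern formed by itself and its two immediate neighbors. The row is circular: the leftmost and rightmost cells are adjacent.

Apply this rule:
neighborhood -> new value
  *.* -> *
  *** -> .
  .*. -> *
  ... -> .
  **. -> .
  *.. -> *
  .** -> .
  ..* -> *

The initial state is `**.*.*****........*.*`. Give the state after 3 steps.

***.***.*...*..***.**

..***.....*......***.
.*...*...***....*...*
***.***.*...*..***.**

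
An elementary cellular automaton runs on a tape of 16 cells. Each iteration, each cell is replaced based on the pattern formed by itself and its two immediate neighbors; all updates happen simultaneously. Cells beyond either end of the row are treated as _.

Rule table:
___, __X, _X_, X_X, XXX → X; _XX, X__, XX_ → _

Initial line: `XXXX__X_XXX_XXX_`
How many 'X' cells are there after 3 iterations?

_XX__XXX_X_X_X__
X___X_X_XXXXXX_X
X_XXXXXX_XXXX_XX
count of X: 13

13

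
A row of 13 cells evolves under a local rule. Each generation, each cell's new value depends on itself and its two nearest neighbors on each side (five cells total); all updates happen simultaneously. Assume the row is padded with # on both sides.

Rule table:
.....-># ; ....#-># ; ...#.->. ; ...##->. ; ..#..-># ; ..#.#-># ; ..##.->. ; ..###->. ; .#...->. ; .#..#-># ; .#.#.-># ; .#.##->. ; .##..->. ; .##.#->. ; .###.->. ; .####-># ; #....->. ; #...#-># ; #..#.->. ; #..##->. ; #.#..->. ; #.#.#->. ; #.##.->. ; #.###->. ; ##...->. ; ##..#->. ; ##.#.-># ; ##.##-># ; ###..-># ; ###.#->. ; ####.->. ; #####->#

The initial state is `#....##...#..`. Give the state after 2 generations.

#..#....#.##.
#..#..#.#...#

#..#..#.#...#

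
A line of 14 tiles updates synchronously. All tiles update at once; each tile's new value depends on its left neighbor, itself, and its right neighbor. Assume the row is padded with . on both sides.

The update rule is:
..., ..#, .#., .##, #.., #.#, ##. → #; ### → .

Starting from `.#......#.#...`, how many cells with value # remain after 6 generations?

2

##############
#............#
##############  (repeats generation 1; period 2)
generation 6: #............#
count of #: 2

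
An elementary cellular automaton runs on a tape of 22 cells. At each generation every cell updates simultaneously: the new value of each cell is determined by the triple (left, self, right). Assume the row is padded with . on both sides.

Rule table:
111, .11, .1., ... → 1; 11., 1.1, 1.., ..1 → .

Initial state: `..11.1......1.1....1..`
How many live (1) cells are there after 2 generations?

1.1..1.1111.1.1.11.1.1
1.1..1.111..1.1.1..1.1
count of 1: 11

11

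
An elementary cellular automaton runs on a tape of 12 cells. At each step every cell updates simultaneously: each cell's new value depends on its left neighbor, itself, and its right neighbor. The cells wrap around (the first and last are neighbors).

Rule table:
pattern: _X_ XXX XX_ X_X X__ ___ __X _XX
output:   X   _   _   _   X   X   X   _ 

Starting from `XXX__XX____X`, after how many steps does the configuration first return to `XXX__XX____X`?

2

___XX__XXXX_
XXX__XX____X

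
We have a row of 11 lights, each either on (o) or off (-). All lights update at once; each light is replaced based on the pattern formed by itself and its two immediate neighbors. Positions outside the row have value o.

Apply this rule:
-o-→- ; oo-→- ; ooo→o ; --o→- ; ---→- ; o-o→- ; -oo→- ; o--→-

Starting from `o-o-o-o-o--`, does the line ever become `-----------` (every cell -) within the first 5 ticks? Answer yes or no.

yes

tick 1: -----------
all cells are - at tick 1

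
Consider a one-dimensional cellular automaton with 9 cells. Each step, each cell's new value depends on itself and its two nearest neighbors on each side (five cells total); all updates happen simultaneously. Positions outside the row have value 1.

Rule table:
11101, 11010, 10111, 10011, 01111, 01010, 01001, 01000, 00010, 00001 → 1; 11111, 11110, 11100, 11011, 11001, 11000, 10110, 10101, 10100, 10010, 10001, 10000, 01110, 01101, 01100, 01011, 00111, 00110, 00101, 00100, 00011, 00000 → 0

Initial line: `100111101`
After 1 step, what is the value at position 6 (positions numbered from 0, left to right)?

001010101
position 6 holds 1

1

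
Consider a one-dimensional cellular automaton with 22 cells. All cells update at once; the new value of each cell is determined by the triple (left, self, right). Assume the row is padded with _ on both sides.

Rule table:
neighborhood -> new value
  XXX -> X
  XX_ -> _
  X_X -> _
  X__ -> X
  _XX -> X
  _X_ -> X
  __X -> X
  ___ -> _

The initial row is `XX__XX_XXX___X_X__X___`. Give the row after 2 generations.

X_XXX__XX_X_XX_XXXXX__
X_XX_XXX__X_X__XXXX_X_

X_XX_XXX__X_X__XXXX_X_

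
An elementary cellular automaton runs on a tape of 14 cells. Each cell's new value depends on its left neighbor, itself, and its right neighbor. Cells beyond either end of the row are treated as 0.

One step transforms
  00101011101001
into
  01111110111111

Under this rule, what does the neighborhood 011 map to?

At position 6 the neighborhood is 011; the next row has 1 there.

1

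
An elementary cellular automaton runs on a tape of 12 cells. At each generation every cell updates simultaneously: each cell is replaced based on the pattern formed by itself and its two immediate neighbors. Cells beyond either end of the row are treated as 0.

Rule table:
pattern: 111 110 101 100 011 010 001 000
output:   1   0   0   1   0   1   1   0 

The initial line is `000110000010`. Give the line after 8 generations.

generation 1: 001001000111
generation 2: 011111101010
generation 3: 101111001011
generation 4: 100110111000
generation 5: 111000010100
generation 6: 010100110110
generation 7: 110111000001
generation 8: 000010100011

000010100011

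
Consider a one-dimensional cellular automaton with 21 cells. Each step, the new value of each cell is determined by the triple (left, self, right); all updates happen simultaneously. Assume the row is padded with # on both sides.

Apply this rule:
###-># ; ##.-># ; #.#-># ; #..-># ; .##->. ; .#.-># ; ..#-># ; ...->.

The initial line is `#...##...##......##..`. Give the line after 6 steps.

##.#.##.#.##....#.###
#####.####.##..###.##
######.####.###.###.#
#######.####.###.###.
########.####.###.###
#########.####.###.##

#########.####.###.##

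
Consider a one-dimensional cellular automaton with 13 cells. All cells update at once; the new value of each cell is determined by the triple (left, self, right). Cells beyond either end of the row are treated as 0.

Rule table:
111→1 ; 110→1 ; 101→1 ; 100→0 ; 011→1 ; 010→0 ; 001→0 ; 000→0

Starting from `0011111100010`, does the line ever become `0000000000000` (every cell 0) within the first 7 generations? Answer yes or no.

no

0011111100000
0011111100000  (fixed point — unchanged through generation 7)
generation 7 is 0011111100000, still not uniform 0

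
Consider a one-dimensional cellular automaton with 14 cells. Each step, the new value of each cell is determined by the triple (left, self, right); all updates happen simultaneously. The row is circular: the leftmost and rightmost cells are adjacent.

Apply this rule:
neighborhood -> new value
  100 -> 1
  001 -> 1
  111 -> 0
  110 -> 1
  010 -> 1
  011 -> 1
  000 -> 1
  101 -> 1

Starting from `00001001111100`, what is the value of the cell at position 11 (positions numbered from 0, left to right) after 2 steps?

11111111000111
00000001111100
position 11 holds 1

1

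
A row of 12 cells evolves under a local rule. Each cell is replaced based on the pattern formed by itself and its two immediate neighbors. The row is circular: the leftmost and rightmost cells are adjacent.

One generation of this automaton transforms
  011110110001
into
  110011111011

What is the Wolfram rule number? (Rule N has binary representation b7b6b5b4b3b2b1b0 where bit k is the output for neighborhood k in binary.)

position 2: 111 → 0  (bit 7 = 0)
position 4: 110 → 1  (bit 6 = 1)
position 0: 101 → 1  (bit 5 = 1)
position 8: 100 → 1  (bit 4 = 1)
position 1: 011 → 1  (bit 3 = 1)
position 11: 010 → 1  (bit 2 = 1)
position 10: 001 → 1  (bit 1 = 1)
position 9: 000 → 0  (bit 0 = 0)
bits b7..b0 = 01111110 = 126

126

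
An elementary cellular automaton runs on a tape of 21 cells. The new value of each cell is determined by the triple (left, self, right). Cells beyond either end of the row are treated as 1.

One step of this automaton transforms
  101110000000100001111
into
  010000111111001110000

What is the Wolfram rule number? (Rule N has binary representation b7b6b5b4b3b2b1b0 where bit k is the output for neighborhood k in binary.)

position 3: 111 → 0  (bit 7 = 0)
position 0: 110 → 0  (bit 6 = 0)
position 1: 101 → 1  (bit 5 = 1)
position 5: 100 → 0  (bit 4 = 0)
position 2: 011 → 0  (bit 3 = 0)
position 12: 010 → 0  (bit 2 = 0)
position 11: 001 → 1  (bit 1 = 1)
position 6: 000 → 1  (bit 0 = 1)
bits b7..b0 = 00100011 = 35

35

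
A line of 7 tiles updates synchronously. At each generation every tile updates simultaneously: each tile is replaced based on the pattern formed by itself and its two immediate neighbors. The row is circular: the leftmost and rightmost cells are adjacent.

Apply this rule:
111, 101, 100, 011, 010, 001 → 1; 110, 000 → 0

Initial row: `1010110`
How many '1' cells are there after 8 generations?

1111101
1111011
1110111
1101111
1011111
0111111
1111110
1111101
count of 1: 6

6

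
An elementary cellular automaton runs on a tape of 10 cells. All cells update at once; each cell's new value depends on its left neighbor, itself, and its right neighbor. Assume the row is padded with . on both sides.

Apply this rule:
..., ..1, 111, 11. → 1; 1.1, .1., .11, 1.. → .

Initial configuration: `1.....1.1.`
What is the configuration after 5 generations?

..1111....
11.111.111
.1..11..11
1..1.1.1.1
..1.......

..1.......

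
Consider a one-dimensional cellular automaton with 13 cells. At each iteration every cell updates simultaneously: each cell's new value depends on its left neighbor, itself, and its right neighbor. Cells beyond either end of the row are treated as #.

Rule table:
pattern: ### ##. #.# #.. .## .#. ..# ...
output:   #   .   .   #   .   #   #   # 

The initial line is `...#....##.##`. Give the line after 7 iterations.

########....#
#######.####.
######...##..
#####.###..##
####...#.##.#
###.####.....
##...##.#####

##...##.#####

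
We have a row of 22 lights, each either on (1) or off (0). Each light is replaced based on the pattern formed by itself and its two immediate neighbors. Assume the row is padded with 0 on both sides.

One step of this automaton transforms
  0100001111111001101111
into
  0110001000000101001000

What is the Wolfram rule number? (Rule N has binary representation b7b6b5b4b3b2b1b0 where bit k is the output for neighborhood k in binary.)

28

position 7: 111 → 0  (bit 7 = 0)
position 12: 110 → 0  (bit 6 = 0)
position 17: 101 → 0  (bit 5 = 0)
position 2: 100 → 1  (bit 4 = 1)
position 6: 011 → 1  (bit 3 = 1)
position 1: 010 → 1  (bit 2 = 1)
position 0: 001 → 0  (bit 1 = 0)
position 3: 000 → 0  (bit 0 = 0)
bits b7..b0 = 00011100 = 28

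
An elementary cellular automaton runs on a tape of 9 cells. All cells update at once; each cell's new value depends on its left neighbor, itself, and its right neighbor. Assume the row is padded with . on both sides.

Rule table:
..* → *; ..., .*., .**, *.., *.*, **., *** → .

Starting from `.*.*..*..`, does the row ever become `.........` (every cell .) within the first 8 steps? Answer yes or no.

*....*...
....*....
...*.....
..*......
.*.......
*........
.........
all cells are . at step 7

yes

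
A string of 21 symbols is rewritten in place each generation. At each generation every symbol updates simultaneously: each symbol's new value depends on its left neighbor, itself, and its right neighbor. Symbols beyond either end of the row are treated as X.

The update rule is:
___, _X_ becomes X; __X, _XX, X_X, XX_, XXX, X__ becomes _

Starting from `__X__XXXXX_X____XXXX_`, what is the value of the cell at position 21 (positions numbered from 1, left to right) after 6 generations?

_

__X________X_XX______
__X_XXXXXX_X____XXXX_
__X________X_XX______  (repeats generation 1; period 2)
generation 6: __X_XXXXXX_X____XXXX_
position 21 holds _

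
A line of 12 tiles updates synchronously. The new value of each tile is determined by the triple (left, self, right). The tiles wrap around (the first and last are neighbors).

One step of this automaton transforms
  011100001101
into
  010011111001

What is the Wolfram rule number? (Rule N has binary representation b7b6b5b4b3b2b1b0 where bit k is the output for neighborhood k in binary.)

position 2: 111 → 0  (bit 7 = 0)
position 3: 110 → 0  (bit 6 = 0)
position 0: 101 → 0  (bit 5 = 0)
position 4: 100 → 1  (bit 4 = 1)
position 1: 011 → 1  (bit 3 = 1)
position 11: 010 → 1  (bit 2 = 1)
position 7: 001 → 1  (bit 1 = 1)
position 5: 000 → 1  (bit 0 = 1)
bits b7..b0 = 00011111 = 31

31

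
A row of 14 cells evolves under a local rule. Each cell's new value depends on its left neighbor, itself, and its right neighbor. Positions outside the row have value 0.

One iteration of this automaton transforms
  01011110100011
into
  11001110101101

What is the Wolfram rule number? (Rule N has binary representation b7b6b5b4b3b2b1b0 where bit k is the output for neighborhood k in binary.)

position 4: 111 → 1  (bit 7 = 1)
position 6: 110 → 1  (bit 6 = 1)
position 2: 101 → 0  (bit 5 = 0)
position 9: 100 → 0  (bit 4 = 0)
position 3: 011 → 0  (bit 3 = 0)
position 1: 010 → 1  (bit 2 = 1)
position 0: 001 → 1  (bit 1 = 1)
position 10: 000 → 1  (bit 0 = 1)
bits b7..b0 = 11000111 = 199

199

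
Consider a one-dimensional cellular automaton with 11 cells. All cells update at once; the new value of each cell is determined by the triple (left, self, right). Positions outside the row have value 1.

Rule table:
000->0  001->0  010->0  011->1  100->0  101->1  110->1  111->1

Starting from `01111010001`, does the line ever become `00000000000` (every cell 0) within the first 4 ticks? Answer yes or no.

11111100001
11111100001  (fixed point — unchanged through tick 4)
tick 4 is 11111100001, still not uniform 0

no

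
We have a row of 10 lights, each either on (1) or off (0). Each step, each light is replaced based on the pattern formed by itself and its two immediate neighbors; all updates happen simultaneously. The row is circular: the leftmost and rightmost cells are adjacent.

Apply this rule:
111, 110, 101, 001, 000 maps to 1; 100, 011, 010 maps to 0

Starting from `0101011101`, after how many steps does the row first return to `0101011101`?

10

1010101110
0101010111
1010101011
1101010101
1110101010
0111010101
1011101010
0101110101
1010111010
0101011101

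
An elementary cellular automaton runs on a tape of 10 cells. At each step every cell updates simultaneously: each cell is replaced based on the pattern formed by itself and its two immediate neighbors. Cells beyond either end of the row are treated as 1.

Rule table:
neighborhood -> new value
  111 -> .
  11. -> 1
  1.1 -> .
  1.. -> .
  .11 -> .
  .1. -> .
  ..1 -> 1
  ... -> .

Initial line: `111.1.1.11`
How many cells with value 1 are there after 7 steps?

..1.......
.1.......1
........1.
.......1..
......1..1
.....1..1.
....1..1..
count of 1: 2

2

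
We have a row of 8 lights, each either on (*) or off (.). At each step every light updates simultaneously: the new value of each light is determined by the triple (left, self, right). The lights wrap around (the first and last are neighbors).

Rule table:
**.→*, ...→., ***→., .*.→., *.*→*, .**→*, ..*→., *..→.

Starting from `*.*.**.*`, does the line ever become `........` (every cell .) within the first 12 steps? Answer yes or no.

**.*****
.***....
.*.*....
..*.....
........
all cells are . at step 5

yes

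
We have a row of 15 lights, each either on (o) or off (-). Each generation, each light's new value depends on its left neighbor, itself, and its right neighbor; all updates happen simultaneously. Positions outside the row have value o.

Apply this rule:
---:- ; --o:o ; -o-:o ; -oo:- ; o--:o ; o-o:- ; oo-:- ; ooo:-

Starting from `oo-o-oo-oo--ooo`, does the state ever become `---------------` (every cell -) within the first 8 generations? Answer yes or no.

---o------oo---
o-ooo----o--o-o
-----o--ooooo--
o---oooo-----oo
-o-o----o---o--
-o-oo--ooo-oooo
-o---oo--------
-oo-o--o------o
generation 8 is -oo-o--o------o, still not uniform -

no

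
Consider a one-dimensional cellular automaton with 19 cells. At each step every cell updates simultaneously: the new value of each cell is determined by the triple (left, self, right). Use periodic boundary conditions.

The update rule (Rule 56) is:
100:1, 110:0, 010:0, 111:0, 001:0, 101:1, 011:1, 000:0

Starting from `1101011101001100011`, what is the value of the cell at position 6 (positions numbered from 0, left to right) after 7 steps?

0

step 1: 0010110010101010010
step 2: 0001101001010101001
step 3: 1001010100101010100
step 4: 0100101010010101010
step 5: 0010010101001010101
step 6: 1001001010100101010
step 7: 0100100101010010101
position 6 holds 0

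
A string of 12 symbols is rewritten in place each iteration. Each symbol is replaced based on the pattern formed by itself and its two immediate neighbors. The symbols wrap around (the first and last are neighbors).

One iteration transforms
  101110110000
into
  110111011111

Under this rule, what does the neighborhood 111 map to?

1

At position 3 the neighborhood is 111; the next row has 1 there.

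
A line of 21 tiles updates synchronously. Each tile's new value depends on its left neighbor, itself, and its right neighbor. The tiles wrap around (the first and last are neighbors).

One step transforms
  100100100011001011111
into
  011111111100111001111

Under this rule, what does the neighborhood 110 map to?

At position 0 the neighborhood is 110; the next row has 0 there.

0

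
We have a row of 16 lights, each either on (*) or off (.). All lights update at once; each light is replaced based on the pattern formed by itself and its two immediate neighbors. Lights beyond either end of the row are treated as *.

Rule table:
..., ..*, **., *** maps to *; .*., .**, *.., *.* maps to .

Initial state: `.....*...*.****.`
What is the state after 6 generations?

.****..**...***.
..***.*.*.**.**.
.*.**......*..*.
....*.*****..*..
.***...****.*..*
..**.**.***...*.

..**.**.***...*.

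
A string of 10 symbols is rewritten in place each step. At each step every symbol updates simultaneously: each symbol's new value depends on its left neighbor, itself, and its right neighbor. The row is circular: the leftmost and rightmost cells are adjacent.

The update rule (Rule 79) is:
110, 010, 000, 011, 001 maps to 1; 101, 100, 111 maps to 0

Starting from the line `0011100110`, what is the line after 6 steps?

1010101010

1110101110
1010101010
1010101010  (fixed point — unchanged through step 6)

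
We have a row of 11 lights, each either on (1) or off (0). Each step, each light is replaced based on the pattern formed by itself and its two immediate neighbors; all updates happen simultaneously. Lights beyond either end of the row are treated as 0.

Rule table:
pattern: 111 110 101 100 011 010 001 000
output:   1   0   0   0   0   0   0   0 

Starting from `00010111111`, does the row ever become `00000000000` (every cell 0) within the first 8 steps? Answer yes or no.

yes

00000011110
00000001100
00000000000
all cells are 0 at step 3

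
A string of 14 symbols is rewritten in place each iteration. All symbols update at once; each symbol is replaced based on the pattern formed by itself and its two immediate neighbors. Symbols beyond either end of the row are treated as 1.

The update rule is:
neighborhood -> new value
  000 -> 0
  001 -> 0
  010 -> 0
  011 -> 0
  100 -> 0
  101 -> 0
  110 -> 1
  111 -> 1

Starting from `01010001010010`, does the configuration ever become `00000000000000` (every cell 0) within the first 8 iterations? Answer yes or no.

iteration 1: 00000000000000
all cells are 0 at iteration 1

yes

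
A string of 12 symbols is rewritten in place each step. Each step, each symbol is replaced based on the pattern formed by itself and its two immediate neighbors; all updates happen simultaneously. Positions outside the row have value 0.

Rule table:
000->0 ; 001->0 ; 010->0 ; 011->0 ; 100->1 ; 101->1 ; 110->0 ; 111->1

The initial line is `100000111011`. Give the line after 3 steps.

000100000101

010000010100
001000001010
000100000101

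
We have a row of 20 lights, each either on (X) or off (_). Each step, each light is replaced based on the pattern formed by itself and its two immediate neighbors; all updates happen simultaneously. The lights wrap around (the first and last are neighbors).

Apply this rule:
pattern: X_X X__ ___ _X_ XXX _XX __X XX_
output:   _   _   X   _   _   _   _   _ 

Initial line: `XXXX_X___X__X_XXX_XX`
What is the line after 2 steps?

XXXXXX___XXXXXXXXXXX

step 1: _______X____________
step 2: XXXXXX___XXXXXXXXXXX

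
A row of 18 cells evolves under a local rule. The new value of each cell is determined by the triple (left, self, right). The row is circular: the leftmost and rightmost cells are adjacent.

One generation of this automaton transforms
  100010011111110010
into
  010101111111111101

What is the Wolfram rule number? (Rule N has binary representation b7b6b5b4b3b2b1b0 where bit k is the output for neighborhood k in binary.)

position 8: 111 → 1  (bit 7 = 1)
position 13: 110 → 1  (bit 6 = 1)
position 17: 101 → 1  (bit 5 = 1)
position 1: 100 → 1  (bit 4 = 1)
position 7: 011 → 1  (bit 3 = 1)
position 0: 010 → 0  (bit 2 = 0)
position 3: 001 → 1  (bit 1 = 1)
position 2: 000 → 0  (bit 0 = 0)
bits b7..b0 = 11111010 = 250

250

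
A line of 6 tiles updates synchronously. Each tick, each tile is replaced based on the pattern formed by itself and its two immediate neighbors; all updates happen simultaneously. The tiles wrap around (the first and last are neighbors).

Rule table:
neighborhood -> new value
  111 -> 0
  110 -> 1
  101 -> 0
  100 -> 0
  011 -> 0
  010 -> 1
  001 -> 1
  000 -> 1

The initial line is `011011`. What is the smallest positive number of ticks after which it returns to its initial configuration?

2

001001
011011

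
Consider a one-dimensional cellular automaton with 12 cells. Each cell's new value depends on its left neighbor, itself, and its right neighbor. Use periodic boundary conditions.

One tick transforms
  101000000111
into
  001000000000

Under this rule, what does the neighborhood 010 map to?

At position 2 the neighborhood is 010; the next row has 1 there.

1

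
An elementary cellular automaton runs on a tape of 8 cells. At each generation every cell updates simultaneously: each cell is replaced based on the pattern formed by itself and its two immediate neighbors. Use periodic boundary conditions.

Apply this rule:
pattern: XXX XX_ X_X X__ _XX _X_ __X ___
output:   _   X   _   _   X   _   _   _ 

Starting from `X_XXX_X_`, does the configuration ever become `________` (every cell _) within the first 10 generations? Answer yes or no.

yes

__X_X___
________
all cells are _ at generation 2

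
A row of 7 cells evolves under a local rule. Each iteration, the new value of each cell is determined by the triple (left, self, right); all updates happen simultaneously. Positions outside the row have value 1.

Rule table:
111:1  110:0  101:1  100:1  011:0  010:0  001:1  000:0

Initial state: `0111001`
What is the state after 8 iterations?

1010110
0101001
1010110  (repeats iteration 1; period 2)
iteration 8: 0101001

0101001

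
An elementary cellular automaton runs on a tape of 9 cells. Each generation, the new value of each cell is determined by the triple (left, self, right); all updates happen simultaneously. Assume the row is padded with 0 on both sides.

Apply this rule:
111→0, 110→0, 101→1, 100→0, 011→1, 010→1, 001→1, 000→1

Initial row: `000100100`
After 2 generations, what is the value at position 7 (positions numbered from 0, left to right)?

1

generation 1: 111101101
generation 2: 100011011
position 7 holds 1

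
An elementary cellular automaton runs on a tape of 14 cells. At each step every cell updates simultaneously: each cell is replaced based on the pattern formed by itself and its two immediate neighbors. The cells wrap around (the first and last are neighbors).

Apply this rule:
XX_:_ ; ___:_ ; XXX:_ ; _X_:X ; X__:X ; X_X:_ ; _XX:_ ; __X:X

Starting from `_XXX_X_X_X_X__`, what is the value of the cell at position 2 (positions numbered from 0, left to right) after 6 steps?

step 1: X____X_X_X_XX_
step 2: XX__XX_X_X____
step 3: __XX___X_XX__X
step 4: XX__X_XX___XXX
step 5: __XXX___X_X___
step 6: _X___X_XX_XX__
position 2 holds _

_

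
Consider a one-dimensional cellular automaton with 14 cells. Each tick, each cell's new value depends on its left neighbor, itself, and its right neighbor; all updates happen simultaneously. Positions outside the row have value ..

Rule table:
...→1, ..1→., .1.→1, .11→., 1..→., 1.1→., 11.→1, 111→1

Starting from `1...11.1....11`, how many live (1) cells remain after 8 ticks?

6

1.1..1.1.11..1
1.1..1.1..1..1
1.1..1.1..1..1  (fixed point — unchanged through tick 8)
count of 1: 6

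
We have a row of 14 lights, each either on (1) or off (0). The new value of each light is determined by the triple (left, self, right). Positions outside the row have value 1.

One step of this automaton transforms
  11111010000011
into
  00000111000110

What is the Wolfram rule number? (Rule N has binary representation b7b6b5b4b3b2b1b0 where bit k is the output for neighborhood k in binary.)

62

position 0: 111 → 0  (bit 7 = 0)
position 4: 110 → 0  (bit 6 = 0)
position 5: 101 → 1  (bit 5 = 1)
position 7: 100 → 1  (bit 4 = 1)
position 12: 011 → 1  (bit 3 = 1)
position 6: 010 → 1  (bit 2 = 1)
position 11: 001 → 1  (bit 1 = 1)
position 8: 000 → 0  (bit 0 = 0)
bits b7..b0 = 00111110 = 62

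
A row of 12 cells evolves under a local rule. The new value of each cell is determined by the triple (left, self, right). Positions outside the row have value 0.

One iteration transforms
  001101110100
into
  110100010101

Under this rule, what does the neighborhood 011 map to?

At position 2 the neighborhood is 011; the next row has 0 there.

0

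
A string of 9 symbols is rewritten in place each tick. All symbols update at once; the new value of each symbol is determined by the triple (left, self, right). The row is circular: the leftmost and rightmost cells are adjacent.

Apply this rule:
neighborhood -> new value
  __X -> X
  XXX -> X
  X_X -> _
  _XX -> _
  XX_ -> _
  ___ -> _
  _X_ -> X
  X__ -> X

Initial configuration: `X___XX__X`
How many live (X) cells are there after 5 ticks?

_X_X__XX_
XX_XXX__X
X___X_XX_
XX_XX____
_____X__X
count of X: 2

2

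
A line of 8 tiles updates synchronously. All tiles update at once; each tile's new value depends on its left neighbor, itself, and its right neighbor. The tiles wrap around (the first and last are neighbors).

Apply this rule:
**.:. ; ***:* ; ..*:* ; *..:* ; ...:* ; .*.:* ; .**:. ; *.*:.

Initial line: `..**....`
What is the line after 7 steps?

**..****

**..****
*.**.***
......**
******..
.****.**
..**....  (repeats step 0; period 6)
step 7: **..****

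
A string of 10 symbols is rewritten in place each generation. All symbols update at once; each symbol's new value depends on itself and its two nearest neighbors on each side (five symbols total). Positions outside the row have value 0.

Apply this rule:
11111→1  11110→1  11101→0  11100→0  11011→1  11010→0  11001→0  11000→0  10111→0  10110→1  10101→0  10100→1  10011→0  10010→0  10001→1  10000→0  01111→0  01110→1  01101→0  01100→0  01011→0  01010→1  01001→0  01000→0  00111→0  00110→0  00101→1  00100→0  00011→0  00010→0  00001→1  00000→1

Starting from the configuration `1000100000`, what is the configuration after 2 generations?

0010000111
1000010010

1000010010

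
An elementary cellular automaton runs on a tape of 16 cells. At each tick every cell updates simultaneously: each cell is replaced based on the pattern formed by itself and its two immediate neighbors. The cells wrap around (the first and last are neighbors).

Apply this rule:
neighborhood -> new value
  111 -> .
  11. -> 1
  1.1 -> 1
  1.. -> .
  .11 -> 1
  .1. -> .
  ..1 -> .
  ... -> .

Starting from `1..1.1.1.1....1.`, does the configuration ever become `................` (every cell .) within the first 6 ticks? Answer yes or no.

yes

....1.1.1......1
.....1.1........
......1.........
................
all cells are . at tick 4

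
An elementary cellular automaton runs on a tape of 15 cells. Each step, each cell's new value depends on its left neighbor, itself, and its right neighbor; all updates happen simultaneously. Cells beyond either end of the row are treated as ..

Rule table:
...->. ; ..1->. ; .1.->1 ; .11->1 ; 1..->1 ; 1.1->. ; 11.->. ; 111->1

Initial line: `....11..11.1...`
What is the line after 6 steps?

....1.1.1..11..
....1.1.11.1.1.
....1.1.1..1.11
....1.1.11.1.1.  (repeats step 2; period 2)
step 6: ....1.1.11.1.1.

....1.1.11.1.1.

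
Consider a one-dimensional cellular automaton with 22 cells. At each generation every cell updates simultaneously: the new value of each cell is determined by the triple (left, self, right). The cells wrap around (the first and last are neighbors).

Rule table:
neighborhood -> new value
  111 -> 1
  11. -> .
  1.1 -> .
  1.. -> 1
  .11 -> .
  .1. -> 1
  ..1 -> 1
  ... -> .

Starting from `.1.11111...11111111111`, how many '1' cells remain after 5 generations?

.1..111.1.1.111111111.
1111.1..1.1..1111111.1
111..1111.111.11111...
.1.11.11...1...111.1.1
.1......1.111.1.1..1.1
count of 1: 9

9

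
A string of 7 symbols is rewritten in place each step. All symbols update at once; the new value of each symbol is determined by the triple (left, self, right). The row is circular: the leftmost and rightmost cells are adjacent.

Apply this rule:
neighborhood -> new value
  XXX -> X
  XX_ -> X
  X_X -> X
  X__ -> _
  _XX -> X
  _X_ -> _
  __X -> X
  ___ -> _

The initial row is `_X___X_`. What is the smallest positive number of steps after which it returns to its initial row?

X___X__
___X__X
__X__X_
_X__X__
X__X___
__X___X
_X___X_

7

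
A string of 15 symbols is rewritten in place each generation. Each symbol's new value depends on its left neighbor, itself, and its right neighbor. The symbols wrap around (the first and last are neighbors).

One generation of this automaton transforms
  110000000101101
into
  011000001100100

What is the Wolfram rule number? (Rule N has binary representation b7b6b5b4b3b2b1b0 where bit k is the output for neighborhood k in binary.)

position 0: 111 → 0  (bit 7 = 0)
position 1: 110 → 1  (bit 6 = 1)
position 10: 101 → 0  (bit 5 = 0)
position 2: 100 → 1  (bit 4 = 1)
position 11: 011 → 0  (bit 3 = 0)
position 9: 010 → 1  (bit 2 = 1)
position 8: 001 → 1  (bit 1 = 1)
position 3: 000 → 0  (bit 0 = 0)
bits b7..b0 = 01010110 = 86

86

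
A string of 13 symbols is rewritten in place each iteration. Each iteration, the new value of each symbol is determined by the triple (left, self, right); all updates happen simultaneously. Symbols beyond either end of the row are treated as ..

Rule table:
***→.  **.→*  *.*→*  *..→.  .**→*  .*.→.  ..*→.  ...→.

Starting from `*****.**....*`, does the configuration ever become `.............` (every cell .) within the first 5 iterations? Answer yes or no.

yes

*...****.....
....*..*.....
.............
all cells are . at iteration 3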